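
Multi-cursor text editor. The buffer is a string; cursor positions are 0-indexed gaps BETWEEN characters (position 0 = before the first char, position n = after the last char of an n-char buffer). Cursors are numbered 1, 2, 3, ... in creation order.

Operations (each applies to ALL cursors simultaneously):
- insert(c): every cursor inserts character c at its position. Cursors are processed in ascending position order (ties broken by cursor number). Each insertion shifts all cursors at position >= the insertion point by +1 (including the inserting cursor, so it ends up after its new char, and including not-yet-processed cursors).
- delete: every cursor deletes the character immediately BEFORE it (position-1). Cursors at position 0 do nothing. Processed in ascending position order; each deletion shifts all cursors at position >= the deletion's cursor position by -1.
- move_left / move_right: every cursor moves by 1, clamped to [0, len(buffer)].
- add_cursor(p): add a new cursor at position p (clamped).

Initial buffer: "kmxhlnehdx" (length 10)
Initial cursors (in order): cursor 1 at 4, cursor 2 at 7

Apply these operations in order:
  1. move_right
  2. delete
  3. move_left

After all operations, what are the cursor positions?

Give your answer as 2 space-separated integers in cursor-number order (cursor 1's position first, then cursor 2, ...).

After op 1 (move_right): buffer="kmxhlnehdx" (len 10), cursors c1@5 c2@8, authorship ..........
After op 2 (delete): buffer="kmxhnedx" (len 8), cursors c1@4 c2@6, authorship ........
After op 3 (move_left): buffer="kmxhnedx" (len 8), cursors c1@3 c2@5, authorship ........

Answer: 3 5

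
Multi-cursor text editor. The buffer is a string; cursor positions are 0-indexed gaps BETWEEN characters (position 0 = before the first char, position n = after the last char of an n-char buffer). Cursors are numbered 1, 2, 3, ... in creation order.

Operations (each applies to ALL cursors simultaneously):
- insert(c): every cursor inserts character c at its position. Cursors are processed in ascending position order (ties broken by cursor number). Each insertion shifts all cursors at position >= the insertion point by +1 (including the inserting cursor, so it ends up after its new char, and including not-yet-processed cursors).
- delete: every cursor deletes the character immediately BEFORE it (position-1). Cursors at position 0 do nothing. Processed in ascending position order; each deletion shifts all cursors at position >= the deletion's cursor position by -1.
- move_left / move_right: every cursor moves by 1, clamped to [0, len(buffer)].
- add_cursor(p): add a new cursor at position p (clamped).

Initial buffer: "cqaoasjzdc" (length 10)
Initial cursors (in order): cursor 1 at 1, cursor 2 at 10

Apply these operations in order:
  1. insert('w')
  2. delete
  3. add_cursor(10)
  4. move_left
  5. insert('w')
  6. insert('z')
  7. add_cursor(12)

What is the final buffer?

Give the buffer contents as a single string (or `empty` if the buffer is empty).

After op 1 (insert('w')): buffer="cwqaoasjzdcw" (len 12), cursors c1@2 c2@12, authorship .1.........2
After op 2 (delete): buffer="cqaoasjzdc" (len 10), cursors c1@1 c2@10, authorship ..........
After op 3 (add_cursor(10)): buffer="cqaoasjzdc" (len 10), cursors c1@1 c2@10 c3@10, authorship ..........
After op 4 (move_left): buffer="cqaoasjzdc" (len 10), cursors c1@0 c2@9 c3@9, authorship ..........
After op 5 (insert('w')): buffer="wcqaoasjzdwwc" (len 13), cursors c1@1 c2@12 c3@12, authorship 1.........23.
After op 6 (insert('z')): buffer="wzcqaoasjzdwwzzc" (len 16), cursors c1@2 c2@15 c3@15, authorship 11.........2323.
After op 7 (add_cursor(12)): buffer="wzcqaoasjzdwwzzc" (len 16), cursors c1@2 c4@12 c2@15 c3@15, authorship 11.........2323.

Answer: wzcqaoasjzdwwzzc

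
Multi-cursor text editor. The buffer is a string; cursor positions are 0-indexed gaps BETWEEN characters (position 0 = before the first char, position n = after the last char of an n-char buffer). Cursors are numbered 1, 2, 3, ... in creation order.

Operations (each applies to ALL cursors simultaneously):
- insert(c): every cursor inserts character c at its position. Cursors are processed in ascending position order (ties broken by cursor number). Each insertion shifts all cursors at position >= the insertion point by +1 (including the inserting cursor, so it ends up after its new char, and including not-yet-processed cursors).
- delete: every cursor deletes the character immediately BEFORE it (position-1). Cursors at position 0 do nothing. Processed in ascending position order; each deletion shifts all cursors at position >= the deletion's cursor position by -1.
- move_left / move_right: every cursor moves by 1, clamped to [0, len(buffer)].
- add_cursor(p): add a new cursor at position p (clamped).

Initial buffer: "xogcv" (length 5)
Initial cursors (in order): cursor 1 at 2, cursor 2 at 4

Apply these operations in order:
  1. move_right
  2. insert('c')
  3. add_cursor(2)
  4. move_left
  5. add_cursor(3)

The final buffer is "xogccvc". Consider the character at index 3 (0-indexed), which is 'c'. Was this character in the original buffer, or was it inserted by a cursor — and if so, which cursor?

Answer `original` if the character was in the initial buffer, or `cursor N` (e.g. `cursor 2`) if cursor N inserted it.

Answer: cursor 1

Derivation:
After op 1 (move_right): buffer="xogcv" (len 5), cursors c1@3 c2@5, authorship .....
After op 2 (insert('c')): buffer="xogccvc" (len 7), cursors c1@4 c2@7, authorship ...1..2
After op 3 (add_cursor(2)): buffer="xogccvc" (len 7), cursors c3@2 c1@4 c2@7, authorship ...1..2
After op 4 (move_left): buffer="xogccvc" (len 7), cursors c3@1 c1@3 c2@6, authorship ...1..2
After op 5 (add_cursor(3)): buffer="xogccvc" (len 7), cursors c3@1 c1@3 c4@3 c2@6, authorship ...1..2
Authorship (.=original, N=cursor N): . . . 1 . . 2
Index 3: author = 1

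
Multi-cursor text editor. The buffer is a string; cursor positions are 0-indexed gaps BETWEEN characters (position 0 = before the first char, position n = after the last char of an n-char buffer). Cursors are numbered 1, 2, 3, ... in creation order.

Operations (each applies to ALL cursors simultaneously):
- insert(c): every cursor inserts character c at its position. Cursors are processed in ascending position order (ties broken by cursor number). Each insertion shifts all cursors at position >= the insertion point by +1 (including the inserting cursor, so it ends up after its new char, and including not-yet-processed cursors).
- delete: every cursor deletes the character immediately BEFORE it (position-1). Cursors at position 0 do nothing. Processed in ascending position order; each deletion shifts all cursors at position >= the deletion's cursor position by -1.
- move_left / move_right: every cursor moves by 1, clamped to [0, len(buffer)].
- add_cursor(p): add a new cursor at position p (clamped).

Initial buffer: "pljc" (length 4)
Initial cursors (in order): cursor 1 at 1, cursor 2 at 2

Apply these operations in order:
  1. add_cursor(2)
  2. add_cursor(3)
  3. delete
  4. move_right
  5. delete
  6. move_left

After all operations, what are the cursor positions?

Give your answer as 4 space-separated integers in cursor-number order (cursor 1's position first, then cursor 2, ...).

Answer: 0 0 0 0

Derivation:
After op 1 (add_cursor(2)): buffer="pljc" (len 4), cursors c1@1 c2@2 c3@2, authorship ....
After op 2 (add_cursor(3)): buffer="pljc" (len 4), cursors c1@1 c2@2 c3@2 c4@3, authorship ....
After op 3 (delete): buffer="c" (len 1), cursors c1@0 c2@0 c3@0 c4@0, authorship .
After op 4 (move_right): buffer="c" (len 1), cursors c1@1 c2@1 c3@1 c4@1, authorship .
After op 5 (delete): buffer="" (len 0), cursors c1@0 c2@0 c3@0 c4@0, authorship 
After op 6 (move_left): buffer="" (len 0), cursors c1@0 c2@0 c3@0 c4@0, authorship 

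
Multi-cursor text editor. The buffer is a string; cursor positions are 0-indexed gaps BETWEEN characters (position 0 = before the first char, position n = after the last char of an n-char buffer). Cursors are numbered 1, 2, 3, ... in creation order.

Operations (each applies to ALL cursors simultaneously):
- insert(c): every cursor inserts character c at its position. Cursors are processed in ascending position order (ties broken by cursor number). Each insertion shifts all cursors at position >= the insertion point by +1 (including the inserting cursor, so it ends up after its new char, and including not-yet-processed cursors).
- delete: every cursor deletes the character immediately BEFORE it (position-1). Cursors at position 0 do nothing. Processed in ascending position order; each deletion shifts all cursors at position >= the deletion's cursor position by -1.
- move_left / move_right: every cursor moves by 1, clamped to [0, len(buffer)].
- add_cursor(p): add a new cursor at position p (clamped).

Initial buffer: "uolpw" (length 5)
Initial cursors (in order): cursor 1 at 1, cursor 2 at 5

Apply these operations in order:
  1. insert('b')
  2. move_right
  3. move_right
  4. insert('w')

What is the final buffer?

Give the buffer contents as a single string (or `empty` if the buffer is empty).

After op 1 (insert('b')): buffer="ubolpwb" (len 7), cursors c1@2 c2@7, authorship .1....2
After op 2 (move_right): buffer="ubolpwb" (len 7), cursors c1@3 c2@7, authorship .1....2
After op 3 (move_right): buffer="ubolpwb" (len 7), cursors c1@4 c2@7, authorship .1....2
After op 4 (insert('w')): buffer="ubolwpwbw" (len 9), cursors c1@5 c2@9, authorship .1..1..22

Answer: ubolwpwbw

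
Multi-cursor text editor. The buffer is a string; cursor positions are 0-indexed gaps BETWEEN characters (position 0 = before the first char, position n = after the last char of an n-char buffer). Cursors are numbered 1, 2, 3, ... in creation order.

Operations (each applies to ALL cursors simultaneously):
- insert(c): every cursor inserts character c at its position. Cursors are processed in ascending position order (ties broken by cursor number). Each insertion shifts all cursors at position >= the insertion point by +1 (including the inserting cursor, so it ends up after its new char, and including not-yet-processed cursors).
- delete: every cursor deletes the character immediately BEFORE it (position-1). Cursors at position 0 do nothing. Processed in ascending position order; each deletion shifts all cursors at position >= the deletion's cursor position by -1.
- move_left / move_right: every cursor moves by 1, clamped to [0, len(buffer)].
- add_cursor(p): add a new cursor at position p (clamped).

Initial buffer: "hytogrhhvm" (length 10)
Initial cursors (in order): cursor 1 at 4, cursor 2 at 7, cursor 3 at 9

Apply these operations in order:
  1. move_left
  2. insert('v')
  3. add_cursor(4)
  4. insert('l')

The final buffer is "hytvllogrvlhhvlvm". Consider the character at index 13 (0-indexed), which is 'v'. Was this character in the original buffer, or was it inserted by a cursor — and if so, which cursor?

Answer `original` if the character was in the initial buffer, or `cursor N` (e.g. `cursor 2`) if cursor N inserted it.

Answer: cursor 3

Derivation:
After op 1 (move_left): buffer="hytogrhhvm" (len 10), cursors c1@3 c2@6 c3@8, authorship ..........
After op 2 (insert('v')): buffer="hytvogrvhhvvm" (len 13), cursors c1@4 c2@8 c3@11, authorship ...1...2..3..
After op 3 (add_cursor(4)): buffer="hytvogrvhhvvm" (len 13), cursors c1@4 c4@4 c2@8 c3@11, authorship ...1...2..3..
After op 4 (insert('l')): buffer="hytvllogrvlhhvlvm" (len 17), cursors c1@6 c4@6 c2@11 c3@15, authorship ...114...22..33..
Authorship (.=original, N=cursor N): . . . 1 1 4 . . . 2 2 . . 3 3 . .
Index 13: author = 3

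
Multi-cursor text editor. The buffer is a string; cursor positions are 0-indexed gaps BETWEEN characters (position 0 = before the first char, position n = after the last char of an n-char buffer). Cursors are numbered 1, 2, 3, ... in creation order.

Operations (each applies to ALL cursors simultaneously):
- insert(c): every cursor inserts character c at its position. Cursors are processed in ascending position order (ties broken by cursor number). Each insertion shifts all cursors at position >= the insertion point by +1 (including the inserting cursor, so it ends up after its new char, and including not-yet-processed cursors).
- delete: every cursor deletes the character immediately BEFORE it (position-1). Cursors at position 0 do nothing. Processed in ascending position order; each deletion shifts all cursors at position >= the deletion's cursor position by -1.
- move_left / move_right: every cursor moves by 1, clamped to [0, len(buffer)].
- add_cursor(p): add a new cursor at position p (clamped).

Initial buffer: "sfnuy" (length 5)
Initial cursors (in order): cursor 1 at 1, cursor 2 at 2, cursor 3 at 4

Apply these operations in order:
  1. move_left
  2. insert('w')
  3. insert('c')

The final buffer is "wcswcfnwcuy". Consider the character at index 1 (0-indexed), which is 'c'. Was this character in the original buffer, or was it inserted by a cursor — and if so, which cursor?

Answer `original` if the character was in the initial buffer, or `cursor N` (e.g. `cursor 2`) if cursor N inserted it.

Answer: cursor 1

Derivation:
After op 1 (move_left): buffer="sfnuy" (len 5), cursors c1@0 c2@1 c3@3, authorship .....
After op 2 (insert('w')): buffer="wswfnwuy" (len 8), cursors c1@1 c2@3 c3@6, authorship 1.2..3..
After op 3 (insert('c')): buffer="wcswcfnwcuy" (len 11), cursors c1@2 c2@5 c3@9, authorship 11.22..33..
Authorship (.=original, N=cursor N): 1 1 . 2 2 . . 3 3 . .
Index 1: author = 1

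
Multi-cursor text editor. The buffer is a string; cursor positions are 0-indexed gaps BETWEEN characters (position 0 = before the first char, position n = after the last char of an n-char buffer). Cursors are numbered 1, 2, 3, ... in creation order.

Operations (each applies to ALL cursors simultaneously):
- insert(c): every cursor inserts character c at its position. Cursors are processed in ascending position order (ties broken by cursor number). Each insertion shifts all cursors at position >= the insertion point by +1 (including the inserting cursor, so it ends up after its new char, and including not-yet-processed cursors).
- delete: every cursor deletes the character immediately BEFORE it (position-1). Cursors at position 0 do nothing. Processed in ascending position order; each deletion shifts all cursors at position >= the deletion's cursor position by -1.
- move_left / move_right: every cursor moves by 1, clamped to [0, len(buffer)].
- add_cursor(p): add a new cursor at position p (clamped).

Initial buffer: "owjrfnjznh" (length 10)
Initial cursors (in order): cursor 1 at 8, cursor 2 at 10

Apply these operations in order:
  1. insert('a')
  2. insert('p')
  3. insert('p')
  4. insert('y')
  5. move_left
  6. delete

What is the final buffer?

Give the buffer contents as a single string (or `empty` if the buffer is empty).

After op 1 (insert('a')): buffer="owjrfnjzanha" (len 12), cursors c1@9 c2@12, authorship ........1..2
After op 2 (insert('p')): buffer="owjrfnjzapnhap" (len 14), cursors c1@10 c2@14, authorship ........11..22
After op 3 (insert('p')): buffer="owjrfnjzappnhapp" (len 16), cursors c1@11 c2@16, authorship ........111..222
After op 4 (insert('y')): buffer="owjrfnjzappynhappy" (len 18), cursors c1@12 c2@18, authorship ........1111..2222
After op 5 (move_left): buffer="owjrfnjzappynhappy" (len 18), cursors c1@11 c2@17, authorship ........1111..2222
After op 6 (delete): buffer="owjrfnjzapynhapy" (len 16), cursors c1@10 c2@15, authorship ........111..222

Answer: owjrfnjzapynhapy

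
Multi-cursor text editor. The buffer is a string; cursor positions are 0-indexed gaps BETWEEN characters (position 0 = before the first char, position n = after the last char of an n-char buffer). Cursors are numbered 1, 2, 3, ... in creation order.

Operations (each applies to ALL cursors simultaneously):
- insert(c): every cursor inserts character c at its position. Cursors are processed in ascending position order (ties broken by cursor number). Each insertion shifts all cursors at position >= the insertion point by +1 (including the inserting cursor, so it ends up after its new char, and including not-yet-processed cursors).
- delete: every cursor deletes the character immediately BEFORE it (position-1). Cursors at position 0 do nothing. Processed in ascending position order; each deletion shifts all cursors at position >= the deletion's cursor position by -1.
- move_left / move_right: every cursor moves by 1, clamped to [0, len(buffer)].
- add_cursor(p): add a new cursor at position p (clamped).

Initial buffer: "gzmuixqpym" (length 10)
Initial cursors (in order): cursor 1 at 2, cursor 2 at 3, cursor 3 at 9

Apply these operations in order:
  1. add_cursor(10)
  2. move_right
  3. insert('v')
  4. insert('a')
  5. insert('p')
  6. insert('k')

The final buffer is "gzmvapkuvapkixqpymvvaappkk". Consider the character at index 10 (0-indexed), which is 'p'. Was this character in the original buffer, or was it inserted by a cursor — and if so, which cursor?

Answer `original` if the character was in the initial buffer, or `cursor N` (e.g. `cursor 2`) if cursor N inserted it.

After op 1 (add_cursor(10)): buffer="gzmuixqpym" (len 10), cursors c1@2 c2@3 c3@9 c4@10, authorship ..........
After op 2 (move_right): buffer="gzmuixqpym" (len 10), cursors c1@3 c2@4 c3@10 c4@10, authorship ..........
After op 3 (insert('v')): buffer="gzmvuvixqpymvv" (len 14), cursors c1@4 c2@6 c3@14 c4@14, authorship ...1.2......34
After op 4 (insert('a')): buffer="gzmvauvaixqpymvvaa" (len 18), cursors c1@5 c2@8 c3@18 c4@18, authorship ...11.22......3434
After op 5 (insert('p')): buffer="gzmvapuvapixqpymvvaapp" (len 22), cursors c1@6 c2@10 c3@22 c4@22, authorship ...111.222......343434
After op 6 (insert('k')): buffer="gzmvapkuvapkixqpymvvaappkk" (len 26), cursors c1@7 c2@12 c3@26 c4@26, authorship ...1111.2222......34343434
Authorship (.=original, N=cursor N): . . . 1 1 1 1 . 2 2 2 2 . . . . . . 3 4 3 4 3 4 3 4
Index 10: author = 2

Answer: cursor 2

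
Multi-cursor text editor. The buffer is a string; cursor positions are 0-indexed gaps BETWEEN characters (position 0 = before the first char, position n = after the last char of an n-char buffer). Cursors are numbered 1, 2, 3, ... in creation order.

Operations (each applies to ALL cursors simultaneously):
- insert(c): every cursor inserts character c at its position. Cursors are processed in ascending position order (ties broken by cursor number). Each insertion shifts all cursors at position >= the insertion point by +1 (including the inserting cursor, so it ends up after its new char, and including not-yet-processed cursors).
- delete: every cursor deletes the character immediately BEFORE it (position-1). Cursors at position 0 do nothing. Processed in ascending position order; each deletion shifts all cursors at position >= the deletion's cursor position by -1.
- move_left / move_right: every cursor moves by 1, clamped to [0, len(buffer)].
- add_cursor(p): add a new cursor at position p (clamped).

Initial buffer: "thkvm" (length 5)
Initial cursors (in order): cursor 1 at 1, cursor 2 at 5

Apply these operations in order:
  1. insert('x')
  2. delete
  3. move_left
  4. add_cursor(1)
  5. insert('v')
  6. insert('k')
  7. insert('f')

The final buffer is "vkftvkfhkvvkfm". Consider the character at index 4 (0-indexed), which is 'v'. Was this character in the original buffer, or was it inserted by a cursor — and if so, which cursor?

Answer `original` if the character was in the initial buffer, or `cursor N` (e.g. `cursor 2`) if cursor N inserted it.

After op 1 (insert('x')): buffer="txhkvmx" (len 7), cursors c1@2 c2@7, authorship .1....2
After op 2 (delete): buffer="thkvm" (len 5), cursors c1@1 c2@5, authorship .....
After op 3 (move_left): buffer="thkvm" (len 5), cursors c1@0 c2@4, authorship .....
After op 4 (add_cursor(1)): buffer="thkvm" (len 5), cursors c1@0 c3@1 c2@4, authorship .....
After op 5 (insert('v')): buffer="vtvhkvvm" (len 8), cursors c1@1 c3@3 c2@7, authorship 1.3...2.
After op 6 (insert('k')): buffer="vktvkhkvvkm" (len 11), cursors c1@2 c3@5 c2@10, authorship 11.33...22.
After op 7 (insert('f')): buffer="vkftvkfhkvvkfm" (len 14), cursors c1@3 c3@7 c2@13, authorship 111.333...222.
Authorship (.=original, N=cursor N): 1 1 1 . 3 3 3 . . . 2 2 2 .
Index 4: author = 3

Answer: cursor 3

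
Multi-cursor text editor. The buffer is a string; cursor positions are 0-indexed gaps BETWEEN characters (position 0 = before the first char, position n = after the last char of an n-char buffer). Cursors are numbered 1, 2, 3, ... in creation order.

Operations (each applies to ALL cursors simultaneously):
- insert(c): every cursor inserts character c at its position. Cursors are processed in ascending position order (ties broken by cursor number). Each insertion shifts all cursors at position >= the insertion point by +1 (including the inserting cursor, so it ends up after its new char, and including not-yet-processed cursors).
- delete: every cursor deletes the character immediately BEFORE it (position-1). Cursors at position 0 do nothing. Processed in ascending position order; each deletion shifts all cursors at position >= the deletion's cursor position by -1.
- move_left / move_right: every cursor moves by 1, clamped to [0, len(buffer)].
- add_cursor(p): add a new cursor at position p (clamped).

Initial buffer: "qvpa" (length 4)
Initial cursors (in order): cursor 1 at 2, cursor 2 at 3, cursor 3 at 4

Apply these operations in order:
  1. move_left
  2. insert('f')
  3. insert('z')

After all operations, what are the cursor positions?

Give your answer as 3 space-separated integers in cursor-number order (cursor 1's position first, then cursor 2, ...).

After op 1 (move_left): buffer="qvpa" (len 4), cursors c1@1 c2@2 c3@3, authorship ....
After op 2 (insert('f')): buffer="qfvfpfa" (len 7), cursors c1@2 c2@4 c3@6, authorship .1.2.3.
After op 3 (insert('z')): buffer="qfzvfzpfza" (len 10), cursors c1@3 c2@6 c3@9, authorship .11.22.33.

Answer: 3 6 9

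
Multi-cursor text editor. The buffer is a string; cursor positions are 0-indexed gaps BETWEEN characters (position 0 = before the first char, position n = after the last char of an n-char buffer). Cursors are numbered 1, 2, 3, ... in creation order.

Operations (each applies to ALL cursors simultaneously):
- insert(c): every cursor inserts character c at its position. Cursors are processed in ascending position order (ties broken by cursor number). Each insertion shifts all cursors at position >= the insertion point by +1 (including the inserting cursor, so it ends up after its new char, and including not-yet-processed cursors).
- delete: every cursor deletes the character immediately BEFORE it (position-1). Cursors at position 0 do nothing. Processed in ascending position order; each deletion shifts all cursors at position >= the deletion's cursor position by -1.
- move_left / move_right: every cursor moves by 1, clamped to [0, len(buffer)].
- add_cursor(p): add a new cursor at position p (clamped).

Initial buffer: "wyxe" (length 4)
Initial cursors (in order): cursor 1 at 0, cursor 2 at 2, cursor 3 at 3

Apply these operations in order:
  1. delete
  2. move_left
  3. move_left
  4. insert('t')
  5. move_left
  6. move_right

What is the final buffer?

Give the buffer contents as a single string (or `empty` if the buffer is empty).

After op 1 (delete): buffer="we" (len 2), cursors c1@0 c2@1 c3@1, authorship ..
After op 2 (move_left): buffer="we" (len 2), cursors c1@0 c2@0 c3@0, authorship ..
After op 3 (move_left): buffer="we" (len 2), cursors c1@0 c2@0 c3@0, authorship ..
After op 4 (insert('t')): buffer="tttwe" (len 5), cursors c1@3 c2@3 c3@3, authorship 123..
After op 5 (move_left): buffer="tttwe" (len 5), cursors c1@2 c2@2 c3@2, authorship 123..
After op 6 (move_right): buffer="tttwe" (len 5), cursors c1@3 c2@3 c3@3, authorship 123..

Answer: tttwe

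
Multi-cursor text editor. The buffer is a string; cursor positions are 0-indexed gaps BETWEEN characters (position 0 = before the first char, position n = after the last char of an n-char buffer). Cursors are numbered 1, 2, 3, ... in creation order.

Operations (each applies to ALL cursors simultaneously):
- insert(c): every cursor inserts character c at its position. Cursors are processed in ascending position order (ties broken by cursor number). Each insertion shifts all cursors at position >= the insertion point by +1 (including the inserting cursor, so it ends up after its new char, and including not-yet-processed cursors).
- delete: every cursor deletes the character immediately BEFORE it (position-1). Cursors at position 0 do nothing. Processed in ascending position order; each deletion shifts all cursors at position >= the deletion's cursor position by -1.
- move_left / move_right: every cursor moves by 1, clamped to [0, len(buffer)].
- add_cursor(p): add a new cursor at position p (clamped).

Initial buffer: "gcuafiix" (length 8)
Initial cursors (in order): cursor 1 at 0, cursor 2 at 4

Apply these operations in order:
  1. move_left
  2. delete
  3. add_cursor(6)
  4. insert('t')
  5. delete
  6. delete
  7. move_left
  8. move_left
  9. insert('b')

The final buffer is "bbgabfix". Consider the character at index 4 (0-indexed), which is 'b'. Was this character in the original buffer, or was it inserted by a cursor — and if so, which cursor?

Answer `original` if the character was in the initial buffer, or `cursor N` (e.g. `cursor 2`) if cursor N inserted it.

After op 1 (move_left): buffer="gcuafiix" (len 8), cursors c1@0 c2@3, authorship ........
After op 2 (delete): buffer="gcafiix" (len 7), cursors c1@0 c2@2, authorship .......
After op 3 (add_cursor(6)): buffer="gcafiix" (len 7), cursors c1@0 c2@2 c3@6, authorship .......
After op 4 (insert('t')): buffer="tgctafiitx" (len 10), cursors c1@1 c2@4 c3@9, authorship 1..2....3.
After op 5 (delete): buffer="gcafiix" (len 7), cursors c1@0 c2@2 c3@6, authorship .......
After op 6 (delete): buffer="gafix" (len 5), cursors c1@0 c2@1 c3@4, authorship .....
After op 7 (move_left): buffer="gafix" (len 5), cursors c1@0 c2@0 c3@3, authorship .....
After op 8 (move_left): buffer="gafix" (len 5), cursors c1@0 c2@0 c3@2, authorship .....
After op 9 (insert('b')): buffer="bbgabfix" (len 8), cursors c1@2 c2@2 c3@5, authorship 12..3...
Authorship (.=original, N=cursor N): 1 2 . . 3 . . .
Index 4: author = 3

Answer: cursor 3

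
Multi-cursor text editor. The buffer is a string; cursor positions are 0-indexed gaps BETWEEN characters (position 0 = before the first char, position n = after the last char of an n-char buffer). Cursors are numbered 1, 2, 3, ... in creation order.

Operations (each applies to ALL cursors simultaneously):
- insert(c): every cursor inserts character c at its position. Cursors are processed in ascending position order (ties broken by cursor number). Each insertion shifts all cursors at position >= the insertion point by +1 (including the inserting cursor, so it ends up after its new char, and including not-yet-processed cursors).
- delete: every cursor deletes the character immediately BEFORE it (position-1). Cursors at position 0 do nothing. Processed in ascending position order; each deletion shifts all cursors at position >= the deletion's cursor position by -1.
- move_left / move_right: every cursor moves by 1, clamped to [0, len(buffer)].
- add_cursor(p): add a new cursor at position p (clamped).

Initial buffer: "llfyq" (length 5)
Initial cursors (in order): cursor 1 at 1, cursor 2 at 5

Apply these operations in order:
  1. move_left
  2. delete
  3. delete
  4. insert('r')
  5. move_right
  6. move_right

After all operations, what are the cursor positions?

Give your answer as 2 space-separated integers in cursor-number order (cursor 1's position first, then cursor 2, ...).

Answer: 3 5

Derivation:
After op 1 (move_left): buffer="llfyq" (len 5), cursors c1@0 c2@4, authorship .....
After op 2 (delete): buffer="llfq" (len 4), cursors c1@0 c2@3, authorship ....
After op 3 (delete): buffer="llq" (len 3), cursors c1@0 c2@2, authorship ...
After op 4 (insert('r')): buffer="rllrq" (len 5), cursors c1@1 c2@4, authorship 1..2.
After op 5 (move_right): buffer="rllrq" (len 5), cursors c1@2 c2@5, authorship 1..2.
After op 6 (move_right): buffer="rllrq" (len 5), cursors c1@3 c2@5, authorship 1..2.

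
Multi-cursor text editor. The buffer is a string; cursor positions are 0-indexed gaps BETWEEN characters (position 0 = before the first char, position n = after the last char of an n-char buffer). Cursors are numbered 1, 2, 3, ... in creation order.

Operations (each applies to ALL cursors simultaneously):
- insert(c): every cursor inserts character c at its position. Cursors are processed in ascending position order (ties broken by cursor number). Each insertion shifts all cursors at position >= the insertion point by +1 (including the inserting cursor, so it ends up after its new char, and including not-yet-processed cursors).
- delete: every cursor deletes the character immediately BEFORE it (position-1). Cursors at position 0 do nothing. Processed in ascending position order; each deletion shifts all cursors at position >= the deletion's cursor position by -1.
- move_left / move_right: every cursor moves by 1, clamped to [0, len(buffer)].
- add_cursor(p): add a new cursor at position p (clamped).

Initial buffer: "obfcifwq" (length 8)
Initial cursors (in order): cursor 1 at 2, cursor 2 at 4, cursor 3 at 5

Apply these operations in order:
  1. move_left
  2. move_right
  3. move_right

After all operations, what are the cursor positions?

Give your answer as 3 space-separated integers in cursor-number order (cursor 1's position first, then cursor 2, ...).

After op 1 (move_left): buffer="obfcifwq" (len 8), cursors c1@1 c2@3 c3@4, authorship ........
After op 2 (move_right): buffer="obfcifwq" (len 8), cursors c1@2 c2@4 c3@5, authorship ........
After op 3 (move_right): buffer="obfcifwq" (len 8), cursors c1@3 c2@5 c3@6, authorship ........

Answer: 3 5 6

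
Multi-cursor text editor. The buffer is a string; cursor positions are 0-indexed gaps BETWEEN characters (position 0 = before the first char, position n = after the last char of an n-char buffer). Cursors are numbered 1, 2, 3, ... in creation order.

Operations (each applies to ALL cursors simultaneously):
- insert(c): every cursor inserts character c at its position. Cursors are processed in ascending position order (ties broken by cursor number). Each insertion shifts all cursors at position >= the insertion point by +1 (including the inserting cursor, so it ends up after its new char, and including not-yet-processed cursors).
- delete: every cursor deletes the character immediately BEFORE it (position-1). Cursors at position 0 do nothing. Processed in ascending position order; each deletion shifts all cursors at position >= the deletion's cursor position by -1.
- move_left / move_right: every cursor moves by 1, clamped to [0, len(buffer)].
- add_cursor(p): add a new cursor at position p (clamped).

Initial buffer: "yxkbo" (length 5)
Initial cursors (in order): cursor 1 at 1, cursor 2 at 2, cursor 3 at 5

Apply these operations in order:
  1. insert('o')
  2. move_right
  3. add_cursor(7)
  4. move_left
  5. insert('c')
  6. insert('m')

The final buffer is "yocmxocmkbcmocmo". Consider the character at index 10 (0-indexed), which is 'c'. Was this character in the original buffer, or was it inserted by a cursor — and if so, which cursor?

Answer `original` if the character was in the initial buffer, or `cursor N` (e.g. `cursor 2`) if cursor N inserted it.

After op 1 (insert('o')): buffer="yoxokboo" (len 8), cursors c1@2 c2@4 c3@8, authorship .1.2...3
After op 2 (move_right): buffer="yoxokboo" (len 8), cursors c1@3 c2@5 c3@8, authorship .1.2...3
After op 3 (add_cursor(7)): buffer="yoxokboo" (len 8), cursors c1@3 c2@5 c4@7 c3@8, authorship .1.2...3
After op 4 (move_left): buffer="yoxokboo" (len 8), cursors c1@2 c2@4 c4@6 c3@7, authorship .1.2...3
After op 5 (insert('c')): buffer="yocxockbcoco" (len 12), cursors c1@3 c2@6 c4@9 c3@11, authorship .11.22..4.33
After op 6 (insert('m')): buffer="yocmxocmkbcmocmo" (len 16), cursors c1@4 c2@8 c4@12 c3@15, authorship .111.222..44.333
Authorship (.=original, N=cursor N): . 1 1 1 . 2 2 2 . . 4 4 . 3 3 3
Index 10: author = 4

Answer: cursor 4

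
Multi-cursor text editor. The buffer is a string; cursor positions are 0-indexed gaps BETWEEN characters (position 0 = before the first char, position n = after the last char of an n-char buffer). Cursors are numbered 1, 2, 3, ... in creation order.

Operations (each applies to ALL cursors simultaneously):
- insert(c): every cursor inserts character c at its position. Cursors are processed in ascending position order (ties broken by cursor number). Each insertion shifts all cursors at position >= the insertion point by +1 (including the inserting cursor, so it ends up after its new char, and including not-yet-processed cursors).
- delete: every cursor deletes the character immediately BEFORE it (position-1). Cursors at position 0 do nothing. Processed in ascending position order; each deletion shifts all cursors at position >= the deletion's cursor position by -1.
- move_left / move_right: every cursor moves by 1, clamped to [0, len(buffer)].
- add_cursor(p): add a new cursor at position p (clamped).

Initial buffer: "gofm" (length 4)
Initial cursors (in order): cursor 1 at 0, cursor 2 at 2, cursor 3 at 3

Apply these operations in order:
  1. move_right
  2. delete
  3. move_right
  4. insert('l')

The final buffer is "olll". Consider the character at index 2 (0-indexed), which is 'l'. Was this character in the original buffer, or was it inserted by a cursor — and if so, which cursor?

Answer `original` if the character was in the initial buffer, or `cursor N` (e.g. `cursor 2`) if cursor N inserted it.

Answer: cursor 2

Derivation:
After op 1 (move_right): buffer="gofm" (len 4), cursors c1@1 c2@3 c3@4, authorship ....
After op 2 (delete): buffer="o" (len 1), cursors c1@0 c2@1 c3@1, authorship .
After op 3 (move_right): buffer="o" (len 1), cursors c1@1 c2@1 c3@1, authorship .
After op 4 (insert('l')): buffer="olll" (len 4), cursors c1@4 c2@4 c3@4, authorship .123
Authorship (.=original, N=cursor N): . 1 2 3
Index 2: author = 2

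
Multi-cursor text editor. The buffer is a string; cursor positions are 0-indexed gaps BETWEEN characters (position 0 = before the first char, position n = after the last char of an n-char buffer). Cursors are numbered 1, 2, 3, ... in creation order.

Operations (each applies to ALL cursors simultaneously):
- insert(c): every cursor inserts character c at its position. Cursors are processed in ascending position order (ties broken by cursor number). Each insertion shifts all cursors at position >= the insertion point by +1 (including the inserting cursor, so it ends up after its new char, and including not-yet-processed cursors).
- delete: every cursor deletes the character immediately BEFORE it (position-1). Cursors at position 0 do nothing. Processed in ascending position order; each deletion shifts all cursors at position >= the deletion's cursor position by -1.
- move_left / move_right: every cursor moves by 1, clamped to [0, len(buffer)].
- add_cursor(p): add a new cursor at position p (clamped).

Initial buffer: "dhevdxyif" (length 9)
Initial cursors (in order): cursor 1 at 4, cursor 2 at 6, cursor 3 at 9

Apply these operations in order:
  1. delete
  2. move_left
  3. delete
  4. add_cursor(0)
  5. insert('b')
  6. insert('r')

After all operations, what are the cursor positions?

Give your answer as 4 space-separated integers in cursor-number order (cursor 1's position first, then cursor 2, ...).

After op 1 (delete): buffer="dhedyi" (len 6), cursors c1@3 c2@4 c3@6, authorship ......
After op 2 (move_left): buffer="dhedyi" (len 6), cursors c1@2 c2@3 c3@5, authorship ......
After op 3 (delete): buffer="ddi" (len 3), cursors c1@1 c2@1 c3@2, authorship ...
After op 4 (add_cursor(0)): buffer="ddi" (len 3), cursors c4@0 c1@1 c2@1 c3@2, authorship ...
After op 5 (insert('b')): buffer="bdbbdbi" (len 7), cursors c4@1 c1@4 c2@4 c3@6, authorship 4.12.3.
After op 6 (insert('r')): buffer="brdbbrrdbri" (len 11), cursors c4@2 c1@7 c2@7 c3@10, authorship 44.1212.33.

Answer: 7 7 10 2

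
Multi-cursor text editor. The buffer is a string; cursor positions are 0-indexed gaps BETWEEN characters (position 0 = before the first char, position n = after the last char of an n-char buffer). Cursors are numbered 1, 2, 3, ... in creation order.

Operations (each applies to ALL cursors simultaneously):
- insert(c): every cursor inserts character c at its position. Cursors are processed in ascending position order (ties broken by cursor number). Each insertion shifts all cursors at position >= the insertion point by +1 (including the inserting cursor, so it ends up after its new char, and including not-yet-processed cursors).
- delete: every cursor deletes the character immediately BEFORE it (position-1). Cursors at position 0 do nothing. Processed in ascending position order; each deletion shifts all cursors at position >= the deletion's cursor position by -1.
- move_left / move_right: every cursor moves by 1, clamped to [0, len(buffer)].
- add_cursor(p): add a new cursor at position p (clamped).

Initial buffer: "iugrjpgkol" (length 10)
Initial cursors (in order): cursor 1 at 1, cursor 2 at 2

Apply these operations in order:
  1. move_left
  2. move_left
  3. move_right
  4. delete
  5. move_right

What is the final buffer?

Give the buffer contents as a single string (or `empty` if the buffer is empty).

Answer: ugrjpgkol

Derivation:
After op 1 (move_left): buffer="iugrjpgkol" (len 10), cursors c1@0 c2@1, authorship ..........
After op 2 (move_left): buffer="iugrjpgkol" (len 10), cursors c1@0 c2@0, authorship ..........
After op 3 (move_right): buffer="iugrjpgkol" (len 10), cursors c1@1 c2@1, authorship ..........
After op 4 (delete): buffer="ugrjpgkol" (len 9), cursors c1@0 c2@0, authorship .........
After op 5 (move_right): buffer="ugrjpgkol" (len 9), cursors c1@1 c2@1, authorship .........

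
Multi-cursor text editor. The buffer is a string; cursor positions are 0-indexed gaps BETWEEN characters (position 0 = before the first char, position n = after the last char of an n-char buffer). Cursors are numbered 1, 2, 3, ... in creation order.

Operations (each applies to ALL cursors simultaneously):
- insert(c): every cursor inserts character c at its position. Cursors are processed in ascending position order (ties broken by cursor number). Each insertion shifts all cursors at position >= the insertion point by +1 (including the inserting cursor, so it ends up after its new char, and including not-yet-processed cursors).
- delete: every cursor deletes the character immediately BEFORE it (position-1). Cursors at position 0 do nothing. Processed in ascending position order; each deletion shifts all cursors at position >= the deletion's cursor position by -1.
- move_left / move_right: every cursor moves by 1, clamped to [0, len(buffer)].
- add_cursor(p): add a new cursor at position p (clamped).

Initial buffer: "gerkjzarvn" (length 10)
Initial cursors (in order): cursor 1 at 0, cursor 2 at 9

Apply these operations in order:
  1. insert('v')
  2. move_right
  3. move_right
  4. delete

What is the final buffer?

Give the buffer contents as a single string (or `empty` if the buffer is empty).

Answer: vgrkjzarvv

Derivation:
After op 1 (insert('v')): buffer="vgerkjzarvvn" (len 12), cursors c1@1 c2@11, authorship 1.........2.
After op 2 (move_right): buffer="vgerkjzarvvn" (len 12), cursors c1@2 c2@12, authorship 1.........2.
After op 3 (move_right): buffer="vgerkjzarvvn" (len 12), cursors c1@3 c2@12, authorship 1.........2.
After op 4 (delete): buffer="vgrkjzarvv" (len 10), cursors c1@2 c2@10, authorship 1........2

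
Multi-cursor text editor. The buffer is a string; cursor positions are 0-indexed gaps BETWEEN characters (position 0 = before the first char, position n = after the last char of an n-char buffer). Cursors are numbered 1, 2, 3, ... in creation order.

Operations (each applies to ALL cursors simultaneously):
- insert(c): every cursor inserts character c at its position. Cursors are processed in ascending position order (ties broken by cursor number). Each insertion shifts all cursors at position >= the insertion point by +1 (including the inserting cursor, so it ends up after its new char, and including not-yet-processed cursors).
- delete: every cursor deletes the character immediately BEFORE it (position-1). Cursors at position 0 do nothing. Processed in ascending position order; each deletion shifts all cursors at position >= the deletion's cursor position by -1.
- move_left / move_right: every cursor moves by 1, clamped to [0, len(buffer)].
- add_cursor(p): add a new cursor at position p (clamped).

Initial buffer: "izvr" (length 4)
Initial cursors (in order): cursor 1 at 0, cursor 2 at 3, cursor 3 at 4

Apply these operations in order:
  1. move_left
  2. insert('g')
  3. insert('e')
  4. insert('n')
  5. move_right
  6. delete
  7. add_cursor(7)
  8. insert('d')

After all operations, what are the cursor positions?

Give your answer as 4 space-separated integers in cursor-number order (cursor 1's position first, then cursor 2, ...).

Answer: 4 10 14 10

Derivation:
After op 1 (move_left): buffer="izvr" (len 4), cursors c1@0 c2@2 c3@3, authorship ....
After op 2 (insert('g')): buffer="gizgvgr" (len 7), cursors c1@1 c2@4 c3@6, authorship 1..2.3.
After op 3 (insert('e')): buffer="geizgevger" (len 10), cursors c1@2 c2@6 c3@9, authorship 11..22.33.
After op 4 (insert('n')): buffer="genizgenvgenr" (len 13), cursors c1@3 c2@8 c3@12, authorship 111..222.333.
After op 5 (move_right): buffer="genizgenvgenr" (len 13), cursors c1@4 c2@9 c3@13, authorship 111..222.333.
After op 6 (delete): buffer="genzgengen" (len 10), cursors c1@3 c2@7 c3@10, authorship 111.222333
After op 7 (add_cursor(7)): buffer="genzgengen" (len 10), cursors c1@3 c2@7 c4@7 c3@10, authorship 111.222333
After op 8 (insert('d')): buffer="gendzgenddgend" (len 14), cursors c1@4 c2@10 c4@10 c3@14, authorship 1111.222243333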